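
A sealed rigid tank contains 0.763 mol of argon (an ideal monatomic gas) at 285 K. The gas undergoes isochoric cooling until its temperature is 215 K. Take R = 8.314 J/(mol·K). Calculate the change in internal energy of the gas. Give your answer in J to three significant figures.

Constant volume ⇒ W = 0, so Q = ΔU = nCᵥΔT with Cᵥ = 3R/2 = 12.47 J/(mol·K).
ΔU = (0.763)(12.47)(215 − 285) = -666.1 J.

ΔU ≈ -666 J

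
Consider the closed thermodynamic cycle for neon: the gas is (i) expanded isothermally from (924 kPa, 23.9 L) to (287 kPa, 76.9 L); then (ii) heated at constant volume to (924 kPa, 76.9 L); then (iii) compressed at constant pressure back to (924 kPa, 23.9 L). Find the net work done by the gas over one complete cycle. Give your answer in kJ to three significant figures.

W_net ≈ -23.2 kJ

Leg (i): W = PᵢVᵢ ln(V_f/Vᵢ) = (22084) ln(76.9/23.9) = 25808 J.
Leg (ii): W = 0.
Leg (iii): W = PΔV = (924)(23.9 − 76.9) = -48972 J.
W_net = 25808 − 48972 = -23164 J.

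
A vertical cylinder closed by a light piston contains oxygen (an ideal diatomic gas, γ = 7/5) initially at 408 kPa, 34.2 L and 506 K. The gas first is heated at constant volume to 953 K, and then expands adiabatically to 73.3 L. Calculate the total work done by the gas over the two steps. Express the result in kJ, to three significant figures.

Step 1 (isochoric): W = 0 (constant volume).
After step 1: P = 768.4 kPa (V unchanged).
Step 2 (adiabatic): W = (P₁V₁ − P₂V₂)/(γ−1) = (26280 − 19373)/0.4 = 17268 J.
W_total = 0 + 17268 = 17268 J.

W_total ≈ 17.3 kJ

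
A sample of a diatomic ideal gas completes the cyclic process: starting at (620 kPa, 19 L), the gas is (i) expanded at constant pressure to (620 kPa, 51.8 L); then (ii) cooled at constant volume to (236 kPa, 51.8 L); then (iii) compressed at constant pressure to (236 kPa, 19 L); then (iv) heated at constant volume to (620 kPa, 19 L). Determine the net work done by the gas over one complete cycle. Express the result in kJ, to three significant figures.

Constant-volume legs do no work.
W(i) = (620)(51.8 − 19) = 20336 J; W(iii) = (236)(19 − 51.8) = -7741 J.
W_net = 20336 − 7741 = 12595 J (the clockwise enclosed area).

W_net ≈ 12.6 kJ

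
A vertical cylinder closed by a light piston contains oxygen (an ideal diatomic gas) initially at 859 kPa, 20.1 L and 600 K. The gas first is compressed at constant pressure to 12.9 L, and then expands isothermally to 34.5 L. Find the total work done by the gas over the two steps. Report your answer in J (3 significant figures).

W_total ≈ 4720 J

Step 1 (isobaric): W = PΔV = (859 kPa)(12.9 − 20.1 L) = -6185 J.
After step 1: P = 859 kPa, V = 12.9 L, T = 385.1 K.
Step 2 (isothermal): W = P₁V₁ ln(V₂/V₁) = (11081) ln(34.5/12.9) = 10901 J.
W_total = -6185 + 10901 = 4716 J.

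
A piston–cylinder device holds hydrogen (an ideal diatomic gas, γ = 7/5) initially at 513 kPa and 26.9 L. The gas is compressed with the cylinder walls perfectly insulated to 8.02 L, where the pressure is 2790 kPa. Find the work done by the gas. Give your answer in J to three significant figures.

W ≈ -21400 J

Adiabatic: W = (P₁V₁ − P₂V₂)/(γ − 1) with γ = 7/5.
P₁V₁ = 13800 J, P₂V₂ = 22376 J.
W = (13800 − 22376) / 0.4 = -21440 J.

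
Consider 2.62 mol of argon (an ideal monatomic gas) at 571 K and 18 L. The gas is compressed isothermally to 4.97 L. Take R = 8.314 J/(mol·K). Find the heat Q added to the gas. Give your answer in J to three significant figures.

Isothermal ⇒ ΔU = 0, so Q = W = nRT ln(V₂/V₁).
Q = (2.62)(8.314)(571) ln(4.97/18) = 12438 × -1.287 = -16007 J.

Q ≈ -16000 J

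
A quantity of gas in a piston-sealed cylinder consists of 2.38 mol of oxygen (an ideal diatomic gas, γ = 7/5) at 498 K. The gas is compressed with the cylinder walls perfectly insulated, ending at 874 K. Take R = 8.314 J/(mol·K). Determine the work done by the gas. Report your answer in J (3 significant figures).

W ≈ -18600 J

Adiabatic ⇒ Q = 0, so W_by = −ΔU = nCᵥ(T₁ − T₂).
Cᵥ = 5R/2 = 20.79 J/(mol·K).
W = (2.38)(20.79)(498 − 874) = -18600 J.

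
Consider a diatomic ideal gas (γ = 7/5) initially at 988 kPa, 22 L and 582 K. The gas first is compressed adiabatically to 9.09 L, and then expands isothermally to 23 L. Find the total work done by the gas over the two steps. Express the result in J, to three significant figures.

Step 1 (adiabatic): W = (P₁V₁ − P₂V₂)/(γ−1) = (21736 − 30954)/0.4 = -23046 J.
After step 1: P = 3405 kPa, V = 9.09 L, T = 828.8 K.
Step 2 (isothermal): W = P₁V₁ ln(V₂/V₁) = (30954) ln(23/9.09) = 28736 J.
W_total = -23046 + 28736 = 5689 J.

W_total ≈ 5690 J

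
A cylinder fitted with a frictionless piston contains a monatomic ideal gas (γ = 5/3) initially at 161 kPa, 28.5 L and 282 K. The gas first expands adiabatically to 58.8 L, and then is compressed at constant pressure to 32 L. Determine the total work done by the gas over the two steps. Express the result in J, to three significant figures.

Step 1 (adiabatic): W = (P₁V₁ − P₂V₂)/(γ−1) = (4588 − 2831)/0.667 = 2636 J.
After step 1: P = 48.15 kPa, V = 58.8 L, T = 174 K.
Step 2 (isobaric): W = PΔV = (48.15 kPa)(32 − 58.8 L) = -1290 J.
W_total = 2636 − 1290 = 1345 J.

W_total ≈ 1350 J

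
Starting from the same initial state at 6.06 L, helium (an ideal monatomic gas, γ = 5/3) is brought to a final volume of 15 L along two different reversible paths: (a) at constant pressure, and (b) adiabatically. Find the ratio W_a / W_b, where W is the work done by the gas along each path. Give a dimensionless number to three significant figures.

W_a / W_b ≈ 2.17

Path (a) isobaric: W = P₁(V₂ − V₁) → W_a/(P₁V₁) = 1.475.
Path (b) adiabatic: W = P₁V₁(1 − (V₁/V₂)^(γ−1))/(γ−1) → W_b/(P₁V₁) = 0.6803.
W_a / W_b = 1.475 / 0.6803 = 2.169.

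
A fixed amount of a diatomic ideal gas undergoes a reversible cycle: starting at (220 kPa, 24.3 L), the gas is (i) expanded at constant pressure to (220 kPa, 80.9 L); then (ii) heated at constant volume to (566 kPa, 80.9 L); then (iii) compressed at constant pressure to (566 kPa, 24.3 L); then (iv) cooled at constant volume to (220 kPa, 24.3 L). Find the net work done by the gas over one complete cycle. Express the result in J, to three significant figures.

W_net ≈ -19600 J

Constant-volume legs do no work.
W(i) = (220)(80.9 − 24.3) = 12452 J; W(iii) = (566)(24.3 − 80.9) = -32036 J.
W_net = 12452 − 32036 = -19584 J (the counter-clockwise enclosed area).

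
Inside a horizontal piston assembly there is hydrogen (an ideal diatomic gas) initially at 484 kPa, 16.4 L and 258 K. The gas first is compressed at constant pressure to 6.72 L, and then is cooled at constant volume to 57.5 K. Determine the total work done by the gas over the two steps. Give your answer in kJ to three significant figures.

Step 1 (isobaric): W = PΔV = (484 kPa)(6.72 − 16.4 L) = -4685 J.
Step 2 (isochoric): W = 0 (constant volume).
W_total = -4685 + 0 = -4685 J.

W_total ≈ -4.69 kJ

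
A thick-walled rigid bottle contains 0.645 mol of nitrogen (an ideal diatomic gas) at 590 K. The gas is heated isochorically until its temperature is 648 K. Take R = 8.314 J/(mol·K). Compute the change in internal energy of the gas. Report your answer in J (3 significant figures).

Constant volume ⇒ W = 0, so Q = ΔU = nCᵥΔT with Cᵥ = 5R/2 = 20.79 J/(mol·K).
ΔU = (0.645)(20.79)(648 − 590) = 777.6 J.

ΔU ≈ 778 J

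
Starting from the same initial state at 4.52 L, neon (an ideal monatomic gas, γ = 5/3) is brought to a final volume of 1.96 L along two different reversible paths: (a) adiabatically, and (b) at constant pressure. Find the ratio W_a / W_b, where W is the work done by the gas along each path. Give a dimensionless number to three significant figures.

Path (a) adiabatic: W = P₁V₁(1 − (V₁/V₂)^(γ−1))/(γ−1) → W_a/(P₁V₁) = -1.118.
Path (b) isobaric: W = P₁(V₂ − V₁) → W_b/(P₁V₁) = -0.5664.
W_a / W_b = -1.118 / -0.5664 = 1.974.

W_a / W_b ≈ 1.97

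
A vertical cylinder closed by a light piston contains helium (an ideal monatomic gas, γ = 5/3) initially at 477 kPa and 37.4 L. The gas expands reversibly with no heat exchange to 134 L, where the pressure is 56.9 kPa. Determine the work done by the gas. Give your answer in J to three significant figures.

Adiabatic: W = (P₁V₁ − P₂V₂)/(γ − 1) with γ = 5/3.
P₁V₁ = 17840 J, P₂V₂ = 7625 J.
W = (17840 − 7625) / 0.6667 = 15323 J.

W ≈ 15300 J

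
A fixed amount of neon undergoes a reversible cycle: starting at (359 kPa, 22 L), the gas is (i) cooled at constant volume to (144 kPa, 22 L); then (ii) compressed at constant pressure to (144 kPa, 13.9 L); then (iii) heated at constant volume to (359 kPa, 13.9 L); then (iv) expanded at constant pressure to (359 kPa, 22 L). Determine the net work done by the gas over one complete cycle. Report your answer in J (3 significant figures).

Constant-volume legs do no work.
W(ii) = (144)(13.9 − 22) = -1166 J; W(iv) = (359)(22 − 13.9) = 2908 J.
W_net = -1166 + 2908 = 1742 J (the clockwise enclosed area).

W_net ≈ 1740 J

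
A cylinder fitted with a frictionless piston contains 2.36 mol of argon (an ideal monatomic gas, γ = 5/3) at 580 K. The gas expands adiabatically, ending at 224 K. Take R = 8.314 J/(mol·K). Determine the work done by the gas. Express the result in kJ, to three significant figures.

W ≈ 10.5 kJ

Adiabatic ⇒ Q = 0, so W_by = −ΔU = nCᵥ(T₁ − T₂).
Cᵥ = 3R/2 = 12.47 J/(mol·K).
W = (2.36)(12.47)(580 − 224) = 10478 J.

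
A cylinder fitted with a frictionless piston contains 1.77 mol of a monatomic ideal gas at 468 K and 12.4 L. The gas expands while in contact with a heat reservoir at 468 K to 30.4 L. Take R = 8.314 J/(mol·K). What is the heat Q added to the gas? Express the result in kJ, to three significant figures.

Isothermal ⇒ ΔU = 0, so Q = W = nRT ln(V₂/V₁).
Q = (1.77)(8.314)(468) ln(30.4/12.4) = 6887 × 0.8967 = 6176 J.

Q ≈ 6.18 kJ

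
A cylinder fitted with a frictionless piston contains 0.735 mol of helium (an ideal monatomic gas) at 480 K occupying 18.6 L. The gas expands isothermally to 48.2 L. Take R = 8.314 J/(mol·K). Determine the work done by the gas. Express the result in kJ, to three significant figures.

Isothermal: W = nRT ln(V₂/V₁).
W = (0.735)(8.314)(480) × ln(48.2/18.6)
  = 2933 × 0.9522
W_by_gas = 2793 J.

W ≈ 2.79 kJ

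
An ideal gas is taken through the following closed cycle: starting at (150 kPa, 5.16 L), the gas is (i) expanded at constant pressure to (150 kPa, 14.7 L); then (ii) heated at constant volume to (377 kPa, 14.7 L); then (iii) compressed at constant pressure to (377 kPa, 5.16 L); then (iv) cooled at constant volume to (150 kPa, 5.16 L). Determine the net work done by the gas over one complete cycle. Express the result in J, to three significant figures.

W_net ≈ -2170 J

Constant-volume legs do no work.
W(i) = (150)(14.7 − 5.16) = 1431 J; W(iii) = (377)(5.16 − 14.7) = -3597 J.
W_net = 1431 − 3597 = -2166 J (the counter-clockwise enclosed area).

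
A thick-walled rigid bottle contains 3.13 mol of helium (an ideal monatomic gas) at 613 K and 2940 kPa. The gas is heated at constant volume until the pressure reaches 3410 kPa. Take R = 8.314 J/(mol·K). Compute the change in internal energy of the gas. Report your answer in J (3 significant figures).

Constant volume ⇒ W = 0, so Q = ΔU = nCᵥΔT with Cᵥ = 3R/2 = 12.47 J/(mol·K).
At constant V, T₂/T₁ = P₂/P₁ ⇒ ΔT = T₁(P₂/P₁ − 1) = 613·(3410/2940 − 1) = 98 K.
ΔU = (3.13)(12.47)(98) = 3825 J.

ΔU ≈ 3830 J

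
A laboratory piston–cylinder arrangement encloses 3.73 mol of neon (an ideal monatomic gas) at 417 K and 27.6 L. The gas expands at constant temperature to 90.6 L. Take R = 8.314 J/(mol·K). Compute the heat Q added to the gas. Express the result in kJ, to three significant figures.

Isothermal ⇒ ΔU = 0, so Q = W = nRT ln(V₂/V₁).
Q = (3.73)(8.314)(417) ln(90.6/27.6) = 12932 × 1.189 = 15371 J.

Q ≈ 15.4 kJ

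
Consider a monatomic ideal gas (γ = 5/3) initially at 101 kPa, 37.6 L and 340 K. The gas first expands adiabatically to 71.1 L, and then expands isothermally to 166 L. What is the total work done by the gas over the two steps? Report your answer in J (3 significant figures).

W_total ≈ 4080 J

Step 1 (adiabatic): W = (P₁V₁ − P₂V₂)/(γ−1) = (3798 − 2483)/0.667 = 1971 J.
After step 1: P = 34.93 kPa, V = 71.1 L, T = 222.3 K.
Step 2 (isothermal): W = P₁V₁ ln(V₂/V₁) = (2483) ln(166/71.1) = 2106 J.
W_total = 1971 + 2106 = 4077 J.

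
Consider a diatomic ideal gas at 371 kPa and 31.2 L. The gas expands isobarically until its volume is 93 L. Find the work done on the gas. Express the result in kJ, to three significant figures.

Isobaric: W = P ΔV.
W = (371 kPa)(93 − 31.2 L) = (371)(61.8) = 22928 J.
Work on gas = −W_by = -22928 J.

W ≈ -22.9 kJ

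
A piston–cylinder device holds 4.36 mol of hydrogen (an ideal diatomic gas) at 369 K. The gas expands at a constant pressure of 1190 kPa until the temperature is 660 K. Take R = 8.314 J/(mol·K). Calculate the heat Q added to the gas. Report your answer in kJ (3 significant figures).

Q ≈ 36.9 kJ

Isobaric: W = nRΔT = (4.36)(8.314)(291) = 10548 J.
ΔU = nCᵥΔT with Cᵥ = 5R/2: ΔU = (4.36)(20.79)(291) = 26371 J.
Q = ΔU + W = 26371 + 10548 = 36920 J.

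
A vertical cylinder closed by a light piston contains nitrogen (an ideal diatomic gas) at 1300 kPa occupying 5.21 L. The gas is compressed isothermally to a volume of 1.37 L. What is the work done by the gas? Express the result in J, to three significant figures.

Isothermal: W = nRT ln(V₂/V₁) = P₁V₁ ln(V₂/V₁).
P₁V₁ = (1300 kPa)(5.21 L) = 6773 J.
W = 6773 × ln(1.37/5.21) = 6773 × -1.336
W_by_gas = -9047 J.

W ≈ -9050 J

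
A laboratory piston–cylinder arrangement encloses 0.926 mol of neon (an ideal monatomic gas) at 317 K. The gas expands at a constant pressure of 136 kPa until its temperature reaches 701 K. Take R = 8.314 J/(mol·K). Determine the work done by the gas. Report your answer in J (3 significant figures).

W ≈ 2960 J

Isobaric: W = P ΔV = nR ΔT.
W = (0.926)(8.314)(701 − 317) = 2956 J.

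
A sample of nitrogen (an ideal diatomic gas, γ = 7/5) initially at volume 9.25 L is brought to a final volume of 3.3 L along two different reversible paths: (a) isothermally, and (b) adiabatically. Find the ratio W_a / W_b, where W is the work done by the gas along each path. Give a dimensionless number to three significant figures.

W_a / W_b ≈ 0.808

Path (a) isothermal: W = P₁V₁ ln(V₂/V₁) → W_a/(P₁V₁) = -1.031.
Path (b) adiabatic: W = P₁V₁(1 − (V₁/V₂)^(γ−1))/(γ−1) → W_b/(P₁V₁) = -1.276.
W_a / W_b = -1.031 / -1.276 = 0.808.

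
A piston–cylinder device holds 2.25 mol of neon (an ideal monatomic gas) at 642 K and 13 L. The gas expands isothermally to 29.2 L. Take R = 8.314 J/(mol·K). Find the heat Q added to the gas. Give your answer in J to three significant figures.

Q ≈ 9720 J

Isothermal ⇒ ΔU = 0, so Q = W = nRT ln(V₂/V₁).
Q = (2.25)(8.314)(642) ln(29.2/13) = 12010 × 0.8092 = 9718 J.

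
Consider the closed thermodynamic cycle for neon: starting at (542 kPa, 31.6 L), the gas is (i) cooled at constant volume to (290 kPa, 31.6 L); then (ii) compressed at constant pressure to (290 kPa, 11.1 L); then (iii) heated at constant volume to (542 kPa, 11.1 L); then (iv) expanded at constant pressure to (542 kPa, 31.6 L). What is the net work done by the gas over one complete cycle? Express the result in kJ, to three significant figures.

Constant-volume legs do no work.
W(ii) = (290)(11.1 − 31.6) = -5945 J; W(iv) = (542)(31.6 − 11.1) = 11111 J.
W_net = -5945 + 11111 = 5166 J (the clockwise enclosed area).

W_net ≈ 5.17 kJ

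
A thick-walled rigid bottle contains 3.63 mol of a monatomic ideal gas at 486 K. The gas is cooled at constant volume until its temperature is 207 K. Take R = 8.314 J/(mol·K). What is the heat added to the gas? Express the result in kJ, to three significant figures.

Constant volume ⇒ W = 0, so Q = ΔU = nCᵥΔT with Cᵥ = 3R/2 = 12.47 J/(mol·K).
ΔU = (3.63)(12.47)(207 − 486) = -12630 J.

Q ≈ -12.6 kJ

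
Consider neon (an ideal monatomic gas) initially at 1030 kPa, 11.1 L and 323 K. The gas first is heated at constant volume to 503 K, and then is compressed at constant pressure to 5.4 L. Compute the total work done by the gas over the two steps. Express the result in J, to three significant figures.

W_total ≈ -9140 J

Step 1 (isochoric): W = 0 (constant volume).
After step 1: P = 1604 kPa (V unchanged).
Step 2 (isobaric): W = PΔV = (1604 kPa)(5.4 − 11.1 L) = -9143 J.
W_total = 0 − 9143 = -9143 J.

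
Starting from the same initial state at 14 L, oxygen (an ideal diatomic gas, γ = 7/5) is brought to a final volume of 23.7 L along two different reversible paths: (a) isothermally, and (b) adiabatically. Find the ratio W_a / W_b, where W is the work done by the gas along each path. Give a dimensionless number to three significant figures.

W_a / W_b ≈ 1.11

Path (a) isothermal: W = P₁V₁ ln(V₂/V₁) → W_a/(P₁V₁) = 0.5264.
Path (b) adiabatic: W = P₁V₁(1 − (V₁/V₂)^(γ−1))/(γ−1) → W_b/(P₁V₁) = 0.4747.
W_a / W_b = 0.5264 / 0.4747 = 1.109.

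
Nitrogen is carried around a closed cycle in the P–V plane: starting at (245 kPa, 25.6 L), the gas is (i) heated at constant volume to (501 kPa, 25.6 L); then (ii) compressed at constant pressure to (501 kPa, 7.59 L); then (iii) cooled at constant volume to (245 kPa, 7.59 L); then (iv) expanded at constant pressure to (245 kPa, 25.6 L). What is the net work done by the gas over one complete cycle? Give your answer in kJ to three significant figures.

Constant-volume legs do no work.
W(ii) = (501)(7.59 − 25.6) = -9023 J; W(iv) = (245)(25.6 − 7.59) = 4412 J.
W_net = -9023 + 4412 = -4611 J (the counter-clockwise enclosed area).

W_net ≈ -4.61 kJ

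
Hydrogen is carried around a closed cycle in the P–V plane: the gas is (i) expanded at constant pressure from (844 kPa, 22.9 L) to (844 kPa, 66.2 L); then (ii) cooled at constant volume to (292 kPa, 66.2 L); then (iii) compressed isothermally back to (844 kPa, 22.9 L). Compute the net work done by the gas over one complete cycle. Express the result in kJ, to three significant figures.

Leg (i): W = PΔV = (844)(66.2 − 22.9) = 36545 J.
Leg (ii): W = 0.
Leg (iii): W = PᵢVᵢ ln(V_f/Vᵢ) = (19330) ln(22.9/66.2) = -20520 J.
W_net = 36545 − 20520 = 16025 J.

W_net ≈ 16.0 kJ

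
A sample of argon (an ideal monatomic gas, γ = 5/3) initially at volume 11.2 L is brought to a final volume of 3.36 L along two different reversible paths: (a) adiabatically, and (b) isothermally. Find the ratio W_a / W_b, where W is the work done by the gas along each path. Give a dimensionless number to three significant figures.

Path (a) adiabatic: W = P₁V₁(1 − (V₁/V₂)^(γ−1))/(γ−1) → W_a/(P₁V₁) = -1.847.
Path (b) isothermal: W = P₁V₁ ln(V₂/V₁) → W_b/(P₁V₁) = -1.204.
W_a / W_b = -1.847 / -1.204 = 1.534.

W_a / W_b ≈ 1.53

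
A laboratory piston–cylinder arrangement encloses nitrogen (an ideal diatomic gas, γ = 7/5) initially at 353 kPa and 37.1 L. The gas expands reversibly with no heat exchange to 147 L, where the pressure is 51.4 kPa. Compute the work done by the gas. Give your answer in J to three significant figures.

W ≈ 13900 J

Adiabatic: W = (P₁V₁ − P₂V₂)/(γ − 1) with γ = 7/5.
P₁V₁ = 13096 J, P₂V₂ = 7556 J.
W = (13096 − 7556) / 0.4 = 13851 J.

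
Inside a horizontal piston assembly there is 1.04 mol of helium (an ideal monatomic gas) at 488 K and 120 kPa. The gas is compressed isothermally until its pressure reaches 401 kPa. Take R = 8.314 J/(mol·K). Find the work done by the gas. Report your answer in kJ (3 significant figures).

Isothermal process: W = nRT ln(V₂/V₁) = nRT ln(P₁/P₂).
W = (1.04)(8.314)(488) × ln(120/401)
  = 4220 × ln(0.2993) = 4220 × -1.206
W_by_gas = -5091 J.

W ≈ -5.09 kJ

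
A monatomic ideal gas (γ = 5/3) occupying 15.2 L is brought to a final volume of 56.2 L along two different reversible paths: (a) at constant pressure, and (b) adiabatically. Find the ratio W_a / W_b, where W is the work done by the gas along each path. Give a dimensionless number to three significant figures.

W_a / W_b ≈ 3.09

Path (a) isobaric: W = P₁(V₂ − V₁) → W_a/(P₁V₁) = 2.697.
Path (b) adiabatic: W = P₁V₁(1 − (V₁/V₂)^(γ−1))/(γ−1) → W_b/(P₁V₁) = 0.8727.
W_a / W_b = 2.697 / 0.8727 = 3.091.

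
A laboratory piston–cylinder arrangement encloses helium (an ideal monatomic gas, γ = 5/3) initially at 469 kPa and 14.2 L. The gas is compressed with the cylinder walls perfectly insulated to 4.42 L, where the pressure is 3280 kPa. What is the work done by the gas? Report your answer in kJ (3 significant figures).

W ≈ -11.8 kJ

Adiabatic: W = (P₁V₁ − P₂V₂)/(γ − 1) with γ = 5/3.
P₁V₁ = 6660 J, P₂V₂ = 14498 J.
W = (6660 − 14498) / 0.6667 = -11757 J.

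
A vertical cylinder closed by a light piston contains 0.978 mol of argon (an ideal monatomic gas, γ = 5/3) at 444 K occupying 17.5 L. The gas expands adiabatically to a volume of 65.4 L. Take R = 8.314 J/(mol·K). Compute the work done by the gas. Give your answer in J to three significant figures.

Adiabatic: TV^(γ−1) = const with γ = 5/3.
T₂ = T₁ (V₁/V₂)^(γ−1) = 444 × (17.5/65.4)^0.667 = 444 × 0.4152 = 184.4 K.
W_by = nCᵥ(T₁ − T₂) = (0.978)(12.47)(444 − 184.4) = 3167 J.

W ≈ 3170 J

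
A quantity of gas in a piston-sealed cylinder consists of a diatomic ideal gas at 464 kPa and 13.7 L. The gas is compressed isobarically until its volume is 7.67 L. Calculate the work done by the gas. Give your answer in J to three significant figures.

W ≈ -2800 J

Isobaric: W = P ΔV.
W = (464 kPa)(7.67 − 13.7 L) = (464)(-6.03) = -2798 J.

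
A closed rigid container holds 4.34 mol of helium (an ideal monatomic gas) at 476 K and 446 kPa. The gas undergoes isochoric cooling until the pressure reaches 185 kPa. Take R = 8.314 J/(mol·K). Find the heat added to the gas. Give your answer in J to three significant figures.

Constant volume ⇒ W = 0, so Q = ΔU = nCᵥΔT with Cᵥ = 3R/2 = 12.47 J/(mol·K).
At constant V, T₂/T₁ = P₂/P₁ ⇒ ΔT = T₁(P₂/P₁ − 1) = 476·(185/446 − 1) = -278.6 K.
ΔU = (4.34)(12.47)(-278.6) = -15077 J.

Q ≈ -15100 J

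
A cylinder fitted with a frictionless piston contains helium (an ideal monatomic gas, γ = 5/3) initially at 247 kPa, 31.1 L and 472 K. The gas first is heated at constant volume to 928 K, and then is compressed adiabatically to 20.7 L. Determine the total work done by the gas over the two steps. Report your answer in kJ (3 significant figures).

Step 1 (isochoric): W = 0 (constant volume).
After step 1: P = 485.6 kPa (V unchanged).
Step 2 (adiabatic): W = (P₁V₁ − P₂V₂)/(γ−1) = (15103 − 19812)/0.667 = -7063 J.
W_total = 0 − 7063 = -7063 J.

W_total ≈ -7.06 kJ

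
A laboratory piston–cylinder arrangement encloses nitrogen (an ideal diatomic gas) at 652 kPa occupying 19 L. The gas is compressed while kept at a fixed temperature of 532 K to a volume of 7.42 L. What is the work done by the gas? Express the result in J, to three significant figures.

W ≈ -11600 J

Isothermal: W = nRT ln(V₂/V₁) = P₁V₁ ln(V₂/V₁).
P₁V₁ = (652 kPa)(19 L) = 12388 J.
W = 12388 × ln(7.42/19) = 12388 × -0.9403
W_by_gas = -11648 J.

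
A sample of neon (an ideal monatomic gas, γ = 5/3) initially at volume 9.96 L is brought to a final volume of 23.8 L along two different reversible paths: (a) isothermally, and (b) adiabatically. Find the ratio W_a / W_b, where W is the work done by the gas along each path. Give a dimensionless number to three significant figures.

W_a / W_b ≈ 1.32

Path (a) isothermal: W = P₁V₁ ln(V₂/V₁) → W_a/(P₁V₁) = 0.8711.
Path (b) adiabatic: W = P₁V₁(1 − (V₁/V₂)^(γ−1))/(γ−1) → W_b/(P₁V₁) = 0.6608.
W_a / W_b = 0.8711 / 0.6608 = 1.318.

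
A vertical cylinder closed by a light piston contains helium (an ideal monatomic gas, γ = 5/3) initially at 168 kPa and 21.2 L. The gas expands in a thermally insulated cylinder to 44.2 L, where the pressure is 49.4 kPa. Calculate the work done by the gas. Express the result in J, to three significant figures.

W ≈ 2070 J

Adiabatic: W = (P₁V₁ − P₂V₂)/(γ − 1) with γ = 5/3.
P₁V₁ = 3562 J, P₂V₂ = 2183 J.
W = (3562 − 2183) / 0.6667 = 2067 J.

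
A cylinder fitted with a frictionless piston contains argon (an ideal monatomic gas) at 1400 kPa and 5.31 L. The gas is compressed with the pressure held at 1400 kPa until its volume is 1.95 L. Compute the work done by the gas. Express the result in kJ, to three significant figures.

W ≈ -4.70 kJ

Isobaric: W = P ΔV.
W = (1400 kPa)(1.95 − 5.31 L) = (1400)(-3.36) = -4704 J.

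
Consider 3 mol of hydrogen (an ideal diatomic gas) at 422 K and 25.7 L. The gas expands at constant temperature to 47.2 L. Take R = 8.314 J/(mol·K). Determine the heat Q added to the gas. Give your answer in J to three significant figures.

Isothermal ⇒ ΔU = 0, so Q = W = nRT ln(V₂/V₁).
Q = (3)(8.314)(422) ln(47.2/25.7) = 10526 × 0.6079 = 6398 J.

Q ≈ 6400 J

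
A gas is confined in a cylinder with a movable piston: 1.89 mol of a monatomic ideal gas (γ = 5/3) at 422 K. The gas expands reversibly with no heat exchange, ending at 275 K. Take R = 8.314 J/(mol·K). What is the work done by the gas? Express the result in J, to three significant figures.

Adiabatic ⇒ Q = 0, so W_by = −ΔU = nCᵥ(T₁ − T₂).
Cᵥ = 3R/2 = 12.47 J/(mol·K).
W = (1.89)(12.47)(422 − 275) = 3465 J.

W ≈ 3460 J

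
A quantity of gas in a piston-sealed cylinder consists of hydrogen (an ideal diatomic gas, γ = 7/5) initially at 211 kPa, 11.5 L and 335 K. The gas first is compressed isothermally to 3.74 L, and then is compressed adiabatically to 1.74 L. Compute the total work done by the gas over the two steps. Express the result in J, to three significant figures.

W_total ≈ -4900 J

Step 1 (isothermal): W = P₁V₁ ln(V₂/V₁) = (2426) ln(3.74/11.5) = -2726 J.
After step 1: P = 648.8 kPa, V = 3.74 L, T = 335 K.
Step 2 (adiabatic): W = (P₁V₁ − P₂V₂)/(γ−1) = (2426 − 3295)/0.4 = -2172 J.
W_total = -2726 − 2172 = -4898 J.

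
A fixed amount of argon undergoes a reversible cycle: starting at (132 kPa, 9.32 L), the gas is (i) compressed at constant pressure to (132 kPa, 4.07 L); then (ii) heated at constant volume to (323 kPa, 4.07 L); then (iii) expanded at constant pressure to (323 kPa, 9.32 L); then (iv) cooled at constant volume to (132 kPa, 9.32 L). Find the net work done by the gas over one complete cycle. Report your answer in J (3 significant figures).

W_net ≈ 1000 J

Constant-volume legs do no work.
W(i) = (132)(4.07 − 9.32) = -693 J; W(iii) = (323)(9.32 − 4.07) = 1696 J.
W_net = -693 + 1696 = 1003 J (the clockwise enclosed area).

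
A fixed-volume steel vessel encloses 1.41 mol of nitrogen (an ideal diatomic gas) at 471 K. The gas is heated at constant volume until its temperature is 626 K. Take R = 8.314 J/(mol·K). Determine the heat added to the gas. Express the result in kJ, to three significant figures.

Constant volume ⇒ W = 0, so Q = ΔU = nCᵥΔT with Cᵥ = 5R/2 = 20.79 J/(mol·K).
ΔU = (1.41)(20.79)(626 − 471) = 4543 J.

Q ≈ 4.54 kJ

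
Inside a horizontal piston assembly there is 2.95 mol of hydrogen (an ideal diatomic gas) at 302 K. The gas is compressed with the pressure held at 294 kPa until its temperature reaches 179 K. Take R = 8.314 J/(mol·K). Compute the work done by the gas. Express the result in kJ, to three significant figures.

Isobaric: W = P ΔV = nR ΔT.
W = (2.95)(8.314)(179 − 302) = -3017 J.

W ≈ -3.02 kJ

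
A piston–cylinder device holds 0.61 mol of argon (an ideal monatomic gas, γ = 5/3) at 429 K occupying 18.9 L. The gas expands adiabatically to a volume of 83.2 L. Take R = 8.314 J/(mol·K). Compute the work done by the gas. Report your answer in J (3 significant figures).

Adiabatic: TV^(γ−1) = const with γ = 5/3.
T₂ = T₁ (V₁/V₂)^(γ−1) = 429 × (18.9/83.2)^0.667 = 429 × 0.3723 = 159.7 K.
W_by = nCᵥ(T₁ − T₂) = (0.61)(12.47)(429 − 159.7) = 2049 J.

W ≈ 2050 J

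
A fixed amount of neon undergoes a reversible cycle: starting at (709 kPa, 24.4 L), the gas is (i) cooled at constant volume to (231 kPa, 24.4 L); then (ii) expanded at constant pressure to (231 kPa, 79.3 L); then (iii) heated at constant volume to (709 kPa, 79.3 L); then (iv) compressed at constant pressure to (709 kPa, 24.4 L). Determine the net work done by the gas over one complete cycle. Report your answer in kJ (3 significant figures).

Constant-volume legs do no work.
W(ii) = (231)(79.3 − 24.4) = 12682 J; W(iv) = (709)(24.4 − 79.3) = -38924 J.
W_net = 12682 − 38924 = -26242 J (the counter-clockwise enclosed area).

W_net ≈ -26.2 kJ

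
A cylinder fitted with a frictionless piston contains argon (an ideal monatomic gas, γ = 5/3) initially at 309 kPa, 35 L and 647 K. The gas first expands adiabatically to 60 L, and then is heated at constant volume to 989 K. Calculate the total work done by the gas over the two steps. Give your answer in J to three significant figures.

W_total ≈ 4900 J

Step 1 (adiabatic): W = (P₁V₁ − P₂V₂)/(γ−1) = (10815 − 7550)/0.667 = 4897 J.
Step 2 (isochoric): W = 0 (constant volume).
W_total = 4897 + 0 = 4897 J.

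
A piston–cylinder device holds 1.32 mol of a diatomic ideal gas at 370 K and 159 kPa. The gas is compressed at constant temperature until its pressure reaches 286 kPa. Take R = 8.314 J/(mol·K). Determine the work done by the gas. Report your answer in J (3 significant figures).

W ≈ -2380 J

Isothermal process: W = nRT ln(V₂/V₁) = nRT ln(P₁/P₂).
W = (1.32)(8.314)(370) × ln(159/286)
  = 4061 × ln(0.5559) = 4061 × -0.5871
W_by_gas = -2384 J.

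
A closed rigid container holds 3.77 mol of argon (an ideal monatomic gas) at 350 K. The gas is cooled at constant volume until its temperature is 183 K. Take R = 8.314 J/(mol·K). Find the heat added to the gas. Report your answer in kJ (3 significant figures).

Q ≈ -7.85 kJ

Constant volume ⇒ W = 0, so Q = ΔU = nCᵥΔT with Cᵥ = 3R/2 = 12.47 J/(mol·K).
ΔU = (3.77)(12.47)(183 − 350) = -7852 J.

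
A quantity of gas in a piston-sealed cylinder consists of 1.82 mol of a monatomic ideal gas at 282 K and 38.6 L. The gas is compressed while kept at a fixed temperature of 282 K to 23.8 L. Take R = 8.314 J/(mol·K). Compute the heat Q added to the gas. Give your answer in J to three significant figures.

Isothermal ⇒ ΔU = 0, so Q = W = nRT ln(V₂/V₁).
Q = (1.82)(8.314)(282) ln(23.8/38.6) = 4267 × -0.4836 = -2063 J.

Q ≈ -2060 J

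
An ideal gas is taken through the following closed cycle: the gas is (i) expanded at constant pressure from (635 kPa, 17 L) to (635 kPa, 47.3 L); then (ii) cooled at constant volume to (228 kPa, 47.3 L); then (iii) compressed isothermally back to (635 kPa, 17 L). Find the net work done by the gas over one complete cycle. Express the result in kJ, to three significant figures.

W_net ≈ 8.20 kJ

Leg (i): W = PΔV = (635)(47.3 − 17) = 19240 J.
Leg (ii): W = 0.
Leg (iii): W = PᵢVᵢ ln(V_f/Vᵢ) = (10784) ln(17/47.3) = -11036 J.
W_net = 19240 − 11036 = 8205 J.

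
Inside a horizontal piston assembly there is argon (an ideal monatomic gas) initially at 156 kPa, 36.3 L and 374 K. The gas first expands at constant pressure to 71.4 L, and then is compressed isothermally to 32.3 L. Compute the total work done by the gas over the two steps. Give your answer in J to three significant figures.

Step 1 (isobaric): W = PΔV = (156 kPa)(71.4 − 36.3 L) = 5476 J.
After step 1: P = 156 kPa, V = 71.4 L, T = 735.6 K.
Step 2 (isothermal): W = P₁V₁ ln(V₂/V₁) = (11138) ln(32.3/71.4) = -8835 J.
W_total = 5476 − 8835 = -3360 J.

W_total ≈ -3360 J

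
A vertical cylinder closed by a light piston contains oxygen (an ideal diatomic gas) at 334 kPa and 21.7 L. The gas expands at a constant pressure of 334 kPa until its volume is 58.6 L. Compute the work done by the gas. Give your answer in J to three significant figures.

Isobaric: W = P ΔV.
W = (334 kPa)(58.6 − 21.7 L) = (334)(36.9) = 12325 J.

W ≈ 12300 J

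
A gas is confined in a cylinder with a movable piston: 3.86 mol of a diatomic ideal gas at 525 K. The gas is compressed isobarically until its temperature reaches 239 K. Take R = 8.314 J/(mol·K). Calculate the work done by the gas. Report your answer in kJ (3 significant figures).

Isobaric: W = P ΔV = nR ΔT.
W = (3.86)(8.314)(239 − 525) = -9178 J.

W ≈ -9.18 kJ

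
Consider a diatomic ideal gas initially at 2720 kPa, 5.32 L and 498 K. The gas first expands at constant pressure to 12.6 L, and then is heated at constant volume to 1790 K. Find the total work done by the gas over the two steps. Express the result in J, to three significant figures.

Step 1 (isobaric): W = PΔV = (2720 kPa)(12.6 − 5.32 L) = 19802 J.
Step 2 (isochoric): W = 0 (constant volume).
W_total = 19802 + 0 = 19802 J.

W_total ≈ 19800 J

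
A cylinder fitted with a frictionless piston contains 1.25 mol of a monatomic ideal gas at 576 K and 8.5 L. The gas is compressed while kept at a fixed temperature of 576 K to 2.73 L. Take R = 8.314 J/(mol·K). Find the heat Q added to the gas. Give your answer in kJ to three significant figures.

Q ≈ -6.80 kJ

Isothermal ⇒ ΔU = 0, so Q = W = nRT ln(V₂/V₁).
Q = (1.25)(8.314)(576) ln(2.73/8.5) = 5986 × -1.136 = -6799 J.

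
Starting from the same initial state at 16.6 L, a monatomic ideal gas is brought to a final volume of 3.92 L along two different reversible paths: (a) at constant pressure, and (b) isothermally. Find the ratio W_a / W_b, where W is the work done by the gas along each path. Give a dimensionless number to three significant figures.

W_a / W_b ≈ 0.529

Path (a) isobaric: W = P₁(V₂ − V₁) → W_a/(P₁V₁) = -0.7639.
Path (b) isothermal: W = P₁V₁ ln(V₂/V₁) → W_b/(P₁V₁) = -1.443.
W_a / W_b = -0.7639 / -1.443 = 0.5292.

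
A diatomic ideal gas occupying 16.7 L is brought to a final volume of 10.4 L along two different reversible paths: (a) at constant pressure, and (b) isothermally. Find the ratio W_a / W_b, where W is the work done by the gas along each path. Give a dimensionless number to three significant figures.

W_a / W_b ≈ 0.797

Path (a) isobaric: W = P₁(V₂ − V₁) → W_a/(P₁V₁) = -0.3772.
Path (b) isothermal: W = P₁V₁ ln(V₂/V₁) → W_b/(P₁V₁) = -0.4736.
W_a / W_b = -0.3772 / -0.4736 = 0.7965.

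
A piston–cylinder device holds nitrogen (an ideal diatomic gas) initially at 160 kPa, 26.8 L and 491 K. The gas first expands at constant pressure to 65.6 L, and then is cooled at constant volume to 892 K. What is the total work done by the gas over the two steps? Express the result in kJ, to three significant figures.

Step 1 (isobaric): W = PΔV = (160 kPa)(65.6 − 26.8 L) = 6208 J.
Step 2 (isochoric): W = 0 (constant volume).
W_total = 6208 + 0 = 6208 J.

W_total ≈ 6.21 kJ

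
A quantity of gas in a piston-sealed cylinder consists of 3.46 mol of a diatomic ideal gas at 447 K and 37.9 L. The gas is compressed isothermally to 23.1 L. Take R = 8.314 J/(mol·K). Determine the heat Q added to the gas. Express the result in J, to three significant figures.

Q ≈ -6370 J

Isothermal ⇒ ΔU = 0, so Q = W = nRT ln(V₂/V₁).
Q = (3.46)(8.314)(447) ln(23.1/37.9) = 12859 × -0.4951 = -6367 J.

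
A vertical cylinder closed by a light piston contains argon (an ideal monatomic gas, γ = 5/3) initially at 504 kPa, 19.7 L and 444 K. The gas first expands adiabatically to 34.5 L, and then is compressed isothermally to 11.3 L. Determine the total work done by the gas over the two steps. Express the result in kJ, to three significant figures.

Step 1 (adiabatic): W = (P₁V₁ − P₂V₂)/(γ−1) = (9929 − 6834)/0.667 = 4643 J.
After step 1: P = 198.1 kPa, V = 34.5 L, T = 305.6 K.
Step 2 (isothermal): W = P₁V₁ ln(V₂/V₁) = (6834) ln(11.3/34.5) = -7628 J.
W_total = 4643 − 7628 = -2985 J.

W_total ≈ -2.99 kJ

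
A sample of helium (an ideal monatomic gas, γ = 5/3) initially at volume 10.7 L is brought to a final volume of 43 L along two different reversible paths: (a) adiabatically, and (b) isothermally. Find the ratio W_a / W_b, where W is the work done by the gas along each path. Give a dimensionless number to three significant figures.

Path (a) adiabatic: W = P₁V₁(1 − (V₁/V₂)^(γ−1))/(γ−1) → W_a/(P₁V₁) = 0.9066.
Path (b) isothermal: W = P₁V₁ ln(V₂/V₁) → W_b/(P₁V₁) = 1.391.
W_a / W_b = 0.9066 / 1.391 = 0.6518.

W_a / W_b ≈ 0.652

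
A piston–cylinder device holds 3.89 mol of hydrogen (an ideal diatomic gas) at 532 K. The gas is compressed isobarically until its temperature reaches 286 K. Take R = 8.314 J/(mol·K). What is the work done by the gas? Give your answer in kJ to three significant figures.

Isobaric: W = P ΔV = nR ΔT.
W = (3.89)(8.314)(286 − 532) = -7956 J.

W ≈ -7.96 kJ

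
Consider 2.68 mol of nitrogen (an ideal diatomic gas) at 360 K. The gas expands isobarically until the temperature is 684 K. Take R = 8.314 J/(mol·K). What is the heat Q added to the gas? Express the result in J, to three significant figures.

Isobaric: W = nRΔT = (2.68)(8.314)(324) = 7219 J.
ΔU = nCᵥΔT with Cᵥ = 5R/2: ΔU = (2.68)(20.79)(324) = 18048 J.
Q = ΔU + W = 18048 + 7219 = 25267 J.

Q ≈ 25300 J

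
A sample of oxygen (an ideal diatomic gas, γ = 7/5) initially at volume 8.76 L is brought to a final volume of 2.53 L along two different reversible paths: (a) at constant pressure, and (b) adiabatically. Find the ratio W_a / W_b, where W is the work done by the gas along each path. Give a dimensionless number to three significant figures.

Path (a) isobaric: W = P₁(V₂ − V₁) → W_a/(P₁V₁) = -0.7112.
Path (b) adiabatic: W = P₁V₁(1 − (V₁/V₂)^(γ−1))/(γ−1) → W_b/(P₁V₁) = -1.609.
W_a / W_b = -0.7112 / -1.609 = 0.4421.

W_a / W_b ≈ 0.442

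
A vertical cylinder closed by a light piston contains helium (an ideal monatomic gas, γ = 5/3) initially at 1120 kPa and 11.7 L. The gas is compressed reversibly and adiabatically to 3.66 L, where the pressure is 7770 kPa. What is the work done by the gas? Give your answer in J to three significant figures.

W ≈ -23000 J

Adiabatic: W = (P₁V₁ − P₂V₂)/(γ − 1) with γ = 5/3.
P₁V₁ = 13104 J, P₂V₂ = 28438 J.
W = (13104 − 28438) / 0.6667 = -23001 J.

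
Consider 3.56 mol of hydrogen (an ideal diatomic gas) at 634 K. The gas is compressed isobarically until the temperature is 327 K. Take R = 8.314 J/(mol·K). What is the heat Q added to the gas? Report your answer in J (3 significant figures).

Isobaric: W = nRΔT = (3.56)(8.314)(-307) = -9087 J.
ΔU = nCᵥΔT with Cᵥ = 5R/2: ΔU = (3.56)(20.79)(-307) = -22716 J.
Q = ΔU + W = -22716 − 9087 = -31803 J.

Q ≈ -31800 J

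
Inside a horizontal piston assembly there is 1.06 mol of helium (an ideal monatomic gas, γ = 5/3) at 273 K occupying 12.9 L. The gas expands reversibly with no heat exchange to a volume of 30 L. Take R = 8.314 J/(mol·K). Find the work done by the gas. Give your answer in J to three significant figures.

Adiabatic: TV^(γ−1) = const with γ = 5/3.
T₂ = T₁ (V₁/V₂)^(γ−1) = 273 × (12.9/30)^0.667 = 273 × 0.5697 = 155.5 K.
W_by = nCᵥ(T₁ − T₂) = (1.06)(12.47)(273 − 155.5) = 1553 J.

W ≈ 1550 J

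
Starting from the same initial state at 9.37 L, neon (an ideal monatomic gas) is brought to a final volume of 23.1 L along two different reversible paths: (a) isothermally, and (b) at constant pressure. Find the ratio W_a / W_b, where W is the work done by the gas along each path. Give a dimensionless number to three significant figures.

Path (a) isothermal: W = P₁V₁ ln(V₂/V₁) → W_a/(P₁V₁) = 0.9023.
Path (b) isobaric: W = P₁(V₂ − V₁) → W_b/(P₁V₁) = 1.465.
W_a / W_b = 0.9023 / 1.465 = 0.6158.

W_a / W_b ≈ 0.616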